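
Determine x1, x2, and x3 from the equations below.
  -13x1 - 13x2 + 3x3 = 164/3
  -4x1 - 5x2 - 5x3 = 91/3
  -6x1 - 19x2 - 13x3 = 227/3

x1 = -3, x2 = -5/3, x3 = -2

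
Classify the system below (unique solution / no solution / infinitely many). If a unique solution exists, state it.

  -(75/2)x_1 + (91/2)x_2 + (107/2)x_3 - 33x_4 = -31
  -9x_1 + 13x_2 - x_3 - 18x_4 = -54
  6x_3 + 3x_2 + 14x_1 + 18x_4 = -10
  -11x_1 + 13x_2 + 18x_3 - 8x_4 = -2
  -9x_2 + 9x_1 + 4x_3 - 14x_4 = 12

no solution

Row-reduce:
R1 ← R1 / (-75/2).
R2 ← R2 + 9·R1.
R3 ← R3 − 14·R1.
R4 ← R4 + 11·R1.
R5 ← R5 − 9·R1.
R2 ← R2 / (52/25).
R1 ← R1 + 91/75·R2.
R3 ← R3 − 1499/75·R2.
R4 ← R4 + 26/75·R2.
R5 ← R5 − 48/25·R2.
R3 ← R3 / (4133/26).
R1 ← R1 + 19/2·R3.
R2 ← R2 + 173/26·R3.
R5 ← R5 − 385/13·R3.
Swap R4 and R5.
R4 ← R4 / (-131094/4133).
R1 ← R1 − 4662/4133·R4.
R2 ← R2 + 2290/4133·R4.
R3 ← R3 − 2666/4133·R4.
Row 5 reduces to 0 = -2/3, a contradiction. The system is inconsistent.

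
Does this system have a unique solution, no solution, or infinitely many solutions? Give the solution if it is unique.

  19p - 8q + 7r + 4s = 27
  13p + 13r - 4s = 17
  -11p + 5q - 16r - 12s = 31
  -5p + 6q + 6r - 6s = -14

p = 4, q = 3, r = -3, s = -1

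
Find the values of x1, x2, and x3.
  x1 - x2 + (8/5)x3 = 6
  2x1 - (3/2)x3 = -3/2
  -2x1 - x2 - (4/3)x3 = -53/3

x1 = 3, x2 = 5, x3 = 5

Row-reduce the augmented matrix:
R2 ← R2 − 2·R1.
R3 ← R3 + 2·R1.
R2 ← R2 / (2).
R1 ← R1 + 1·R2.
R3 ← R3 + 3·R2.
R3 ← R3 / (-311/60).
R1 ← R1 + 3/4·R3.
R2 ← R2 + 47/20·R3.
Reading off the reduced rows gives x1 = 3, x2 = 5, x3 = 5.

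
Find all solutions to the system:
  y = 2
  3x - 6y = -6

x = 2, y = 2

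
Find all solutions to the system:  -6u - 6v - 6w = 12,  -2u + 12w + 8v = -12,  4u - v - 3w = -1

Row-reduce:
R1 ← R1 / (-6).
R2 ← R2 + 2·R1.
R3 ← R3 − 4·R1.
R2 ← R2 / (10).
R1 ← R1 − 1·R2.
R3 ← R3 + 5·R2.
Row 3 reduces to 0 = -1, a contradiction. The system is inconsistent.

no solution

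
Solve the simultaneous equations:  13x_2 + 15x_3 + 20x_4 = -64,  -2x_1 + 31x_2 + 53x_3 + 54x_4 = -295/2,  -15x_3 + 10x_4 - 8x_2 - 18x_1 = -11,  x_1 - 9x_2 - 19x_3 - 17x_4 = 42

no solution

Row-reduce:
Swap R1 and R2.
R1 ← R1 / (-2).
R3 ← R3 + 18·R1.
R4 ← R4 − 1·R1.
R2 ← R2 / (13).
R1 ← R1 + 31/2·R2.
R3 ← R3 + 287·R2.
R4 ← R4 − 13/2·R2.
R3 ← R3 / (-2091/13).
R1 ← R1 + 112/13·R3.
R2 ← R2 − 15/13·R3.
Row 4 reduces to 0 = 1/4, a contradiction. The system is inconsistent.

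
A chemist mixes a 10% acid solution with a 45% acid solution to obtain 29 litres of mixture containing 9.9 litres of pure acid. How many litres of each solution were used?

Let a = litres of solution A, b = litres of solution B.
  a + b = 29
  (1/10)a + (9/20)b = 99/10
From equation 1: a = 29 − b.
Substitute into equation 2 and solve: b = 20.
Then a = 9.

litres of solution A: 9, litres of solution B: 20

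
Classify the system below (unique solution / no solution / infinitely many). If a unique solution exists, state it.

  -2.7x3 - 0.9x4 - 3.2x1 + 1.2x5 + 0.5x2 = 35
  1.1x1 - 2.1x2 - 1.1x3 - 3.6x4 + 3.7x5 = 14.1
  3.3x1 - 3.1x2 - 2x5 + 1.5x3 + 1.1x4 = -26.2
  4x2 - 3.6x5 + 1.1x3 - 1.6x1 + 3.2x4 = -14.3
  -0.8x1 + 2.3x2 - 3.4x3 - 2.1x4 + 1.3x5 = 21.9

Row-reduce the augmented matrix:
R1 ← R1 / (-16/5).
R2 ← R2 − 11/10·R1.
R3 ← R3 − 33/10·R1.
R4 ← R4 + 8/5·R1.
R5 ← R5 + 4/5·R1.
R2 ← R2 / (-617/320).
R1 ← R1 + 5/32·R2.
R3 ← R3 + 827/320·R2.
R4 ← R4 − 15/4·R2.
R5 ← R5 − 87/40·R2.
R3 ← R3 / (4424/3085).
R1 ← R1 − 622/617·R3.
R2 ← R2 − 649/617·R3.
R4 ← R4 + 9221/6170·R3.
R5 ← R5 + 30929/6170·R3.
R4 ← R4 / (29847/17696).
R1 ← R1 + 14185/4424·R4.
R2 ← R2 + 17183/8848·R4.
R3 ← R3 − 33391/8848·R4.
R5 ← R5 − 223547/17696·R4.
R5 ← R5 / (421199/99490).
R1 ← R1 + 15000/9949·R5.
R2 ← R2 + 34137/49745·R5.
R3 ← R3 − 87404/49745·R5.
R4 ← R4 + 80837/49745·R5.
Reading off the reduced rows gives x1 = -6, x2 = -2, x3 = -5, x4 = -1, x5 = 2.

x1 = -6, x2 = -2, x3 = -5, x4 = -1, x5 = 2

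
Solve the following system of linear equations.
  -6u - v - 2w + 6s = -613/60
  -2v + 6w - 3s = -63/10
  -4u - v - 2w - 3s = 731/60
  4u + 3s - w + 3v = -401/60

Row-reduce the augmented matrix:
R1 ← R1 / (-6).
R3 ← R3 + 4·R1.
R4 ← R4 − 4·R1.
R2 ← R2 / (-2).
R1 ← R1 − 1/6·R2.
R3 ← R3 + 1/3·R2.
R4 ← R4 − 7/3·R2.
R3 ← R3 / (-5/3).
R1 ← R1 − 5/6·R3.
R2 ← R2 + 3·R3.
R4 ← R4 − 14/3·R3.
R4 ← R4 / (-147/10).
R1 ← R1 + 9/2·R4.
R2 ← R2 − 66/5·R4.
R3 ← R3 − 39/10·R4.
Reading off the reduced rows gives u = 2/5, v = -5/4, w = -8/3, s = -12/5.

u = 2/5, v = -5/4, w = -8/3, s = -12/5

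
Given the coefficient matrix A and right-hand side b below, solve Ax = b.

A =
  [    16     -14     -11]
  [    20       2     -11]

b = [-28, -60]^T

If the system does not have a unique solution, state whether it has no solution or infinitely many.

Row-reduce:
R1 ← R1 / (16).
R2 ← R2 − 20·R1.
R2 ← R2 / (39/2).
R1 ← R1 + 7/8·R2.
Rank is 2 with 3 unknowns, leaving x_3 free.

infinitely many solutions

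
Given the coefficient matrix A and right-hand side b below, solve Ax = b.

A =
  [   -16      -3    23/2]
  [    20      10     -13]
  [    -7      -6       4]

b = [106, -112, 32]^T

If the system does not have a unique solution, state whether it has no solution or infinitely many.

no solution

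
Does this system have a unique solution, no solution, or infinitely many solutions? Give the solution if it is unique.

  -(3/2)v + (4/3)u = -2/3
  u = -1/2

Row-reduce the augmented matrix:
R1 ← R1 / (4/3).
R2 ← R2 − 1·R1.
R2 ← R2 / (9/8).
R1 ← R1 + 9/8·R2.
Reading off the reduced rows gives u = -1/2, v = 0.

u = -1/2, v = 0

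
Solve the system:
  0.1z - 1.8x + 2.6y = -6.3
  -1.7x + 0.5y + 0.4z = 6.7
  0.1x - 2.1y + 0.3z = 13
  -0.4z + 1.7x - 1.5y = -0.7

Row-reduce the augmented matrix:
R1 ← R1 / (-9/5).
R2 ← R2 + 17/10·R1.
R3 ← R3 − 1/10·R1.
R4 ← R4 − 17/10·R1.
R2 ← R2 / (-88/45).
R1 ← R1 + 13/9·R2.
R3 ← R3 + 88/45·R2.
R4 ← R4 − 43/45·R2.
Swap R3 and R4.
R3 ← R3 / (-5/32).
R1 ← R1 + 9/32·R3.
R2 ← R2 + 5/32·R3.
R4 reduces to 0 = 0, so the extra equation is consistent.
Reading off the reduced rows gives x = -5, y = -6, z = 3.

x = -5, y = -6, z = 3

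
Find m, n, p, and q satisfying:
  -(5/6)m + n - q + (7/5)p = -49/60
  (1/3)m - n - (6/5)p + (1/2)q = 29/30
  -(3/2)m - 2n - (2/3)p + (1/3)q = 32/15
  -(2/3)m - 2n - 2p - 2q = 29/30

m = -11/5, n = 3/2, p = -9/4, q = 1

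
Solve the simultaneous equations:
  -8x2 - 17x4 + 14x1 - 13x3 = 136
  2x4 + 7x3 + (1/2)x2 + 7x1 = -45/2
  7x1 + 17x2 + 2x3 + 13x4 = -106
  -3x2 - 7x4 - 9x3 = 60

Row-reduce:
R1 ← R1 / (14).
R2 ← R2 − 7·R1.
R3 ← R3 − 7·R1.
R2 ← R2 / (9/2).
R1 ← R1 + 4/7·R2.
R3 ← R3 − 21·R2.
R4 ← R4 + 3·R2.
R3 ← R3 / (-109/2).
R1 ← R1 − 11/14·R3.
R2 ← R2 − 3·R3.
Row 4 reduces to 0 = -1/3, a contradiction. The system is inconsistent.

no solution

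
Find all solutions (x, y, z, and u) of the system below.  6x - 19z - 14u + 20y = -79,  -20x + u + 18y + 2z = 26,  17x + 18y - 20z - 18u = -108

infinitely many solutions

Row-reduce:
R1 ← R1 / (6).
R2 ← R2 + 20·R1.
R3 ← R3 − 17·R1.
R2 ← R2 / (254/3).
R1 ← R1 − 10/3·R2.
R3 ← R3 + 116/3·R2.
R3 ← R3 / (1479/254).
R1 ← R1 + 191/254·R3.
R2 ← R2 + 92/127·R3.
Rank is 3 with 4 unknowns, leaving u free.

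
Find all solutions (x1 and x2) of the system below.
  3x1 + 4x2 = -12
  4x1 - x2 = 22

Row-reduce the augmented matrix:
R1 ← R1 / (3).
R2 ← R2 − 4·R1.
R2 ← R2 / (-19/3).
R1 ← R1 − 4/3·R2.
Reading off the reduced rows gives x1 = 4, x2 = -6.

x1 = 4, x2 = -6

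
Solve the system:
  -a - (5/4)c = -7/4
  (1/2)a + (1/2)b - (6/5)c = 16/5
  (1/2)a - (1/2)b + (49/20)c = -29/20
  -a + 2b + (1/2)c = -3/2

a = 3, b = 1, c = -1

Row-reduce the augmented matrix:
R1 ← R1 / (-1).
R2 ← R2 − 1/2·R1.
R3 ← R3 − 1/2·R1.
R4 ← R4 + 1·R1.
R2 ← R2 / (1/2).
R3 ← R3 + 1/2·R2.
R4 ← R4 − 2·R2.
Swap R3 and R4.
R3 ← R3 / (181/20).
R1 ← R1 − 5/4·R3.
R2 ← R2 + 73/20·R3.
R4 reduces to 0 = 0, so the extra equation is consistent.
Reading off the reduced rows gives a = 3, b = 1, c = -1.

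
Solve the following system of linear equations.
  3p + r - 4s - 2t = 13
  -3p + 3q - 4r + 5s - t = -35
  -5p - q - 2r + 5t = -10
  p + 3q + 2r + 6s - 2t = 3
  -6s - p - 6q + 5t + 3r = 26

p = 5, q = 2, r = 4, s = -1, t = 5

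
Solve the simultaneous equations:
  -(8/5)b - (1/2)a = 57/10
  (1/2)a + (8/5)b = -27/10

no solution

Row-reduce:
R1 ← R1 / (-1/2).
R2 ← R2 − 1/2·R1.
Row 2 reduces to 0 = 3, a contradiction. The system is inconsistent.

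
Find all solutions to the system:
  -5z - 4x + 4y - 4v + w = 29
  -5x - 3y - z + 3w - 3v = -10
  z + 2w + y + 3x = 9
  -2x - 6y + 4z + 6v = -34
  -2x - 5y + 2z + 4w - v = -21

Row-reduce the augmented matrix:
R1 ← R1 / (-4).
R2 ← R2 + 5·R1.
R3 ← R3 − 3·R1.
R4 ← R4 + 2·R1.
R5 ← R5 + 2·R1.
R2 ← R2 / (-8).
R1 ← R1 + 1·R2.
R3 ← R3 − 4·R2.
R4 ← R4 + 8·R2.
R5 ← R5 + 7·R2.
R3 ← R3 / (-1/8).
R1 ← R1 − 19/32·R3.
R2 ← R2 + 21/32·R3.
R4 ← R4 − 5/4·R3.
R5 ← R5 + 3/32·R3.
R4 ← R4 / (34).
R1 ← R1 − 67/4·R4.
R2 ← R2 + 77/4·R4.
R3 ← R3 + 29·R4.
R5 ← R5 + 3/4·R4.
R5 ← R5 / (15/34).
R1 ← R1 + 63/34·R5.
R2 ← R2 − 79/34·R5.
R3 ← R3 − 69/17·R5.
R4 ← R4 + 7/17·R5.
Reading off the reduced rows gives x = 2, y = 3, z = -6, w = 3, v = 2.

x = 2, y = 3, z = -6, w = 3, v = 2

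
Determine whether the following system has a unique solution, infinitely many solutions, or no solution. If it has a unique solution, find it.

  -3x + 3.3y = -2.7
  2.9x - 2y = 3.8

x = 2, y = 1

Row-reduce the augmented matrix:
R1 ← R1 / (-3).
R2 ← R2 − 29/10·R1.
R2 ← R2 / (119/100).
R1 ← R1 + 11/10·R2.
Reading off the reduced rows gives x = 2, y = 1.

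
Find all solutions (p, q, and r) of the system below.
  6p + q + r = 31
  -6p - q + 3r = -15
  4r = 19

no solution

Row-reduce:
R1 ← R1 / (6).
R2 ← R2 + 6·R1.
R2 ← R2 / (4).
R1 ← R1 − 1/6·R2.
R3 ← R3 − 4·R2.
Row 3 reduces to 0 = 3, a contradiction. The system is inconsistent.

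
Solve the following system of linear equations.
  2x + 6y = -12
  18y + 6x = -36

infinitely many solutions

Row-reduce:
R1 ← R1 / (2).
R2 ← R2 − 6·R1.
Rank is 1 with 2 unknowns, leaving y free.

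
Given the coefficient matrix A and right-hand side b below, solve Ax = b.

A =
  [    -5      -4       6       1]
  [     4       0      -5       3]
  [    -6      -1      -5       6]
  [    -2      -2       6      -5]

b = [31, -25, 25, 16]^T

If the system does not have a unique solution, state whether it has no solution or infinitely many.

x_1 = -5, x_2 = 0, x_3 = 1, x_4 = 0

Row-reduce the augmented matrix:
R1 ← R1 / (-5).
R2 ← R2 − 4·R1.
R3 ← R3 + 6·R1.
R4 ← R4 + 2·R1.
R2 ← R2 / (-16/5).
R1 ← R1 − 4/5·R2.
R3 ← R3 − 19/5·R2.
R4 ← R4 + 2/5·R2.
R3 ← R3 / (-199/16).
R1 ← R1 + 5/4·R3.
R2 ← R2 − 1/16·R3.
R4 ← R4 − 29/8·R3.
R4 ← R4 / (-629/199).
R1 ← R1 + 37/199·R4.
R2 ← R2 + 227/199·R4.
R3 ← R3 + 149/199·R4.
Reading off the reduced rows gives x_1 = -5, x_2 = 0, x_3 = 1, x_4 = 0.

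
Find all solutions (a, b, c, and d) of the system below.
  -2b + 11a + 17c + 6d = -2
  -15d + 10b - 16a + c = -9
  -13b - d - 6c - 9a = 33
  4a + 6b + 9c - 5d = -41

a = -5, b = 0, c = 1, d = 6

Row-reduce the augmented matrix:
R1 ← R1 / (11).
R2 ← R2 + 16·R1.
R3 ← R3 + 9·R1.
R4 ← R4 − 4·R1.
R2 ← R2 / (78/11).
R1 ← R1 + 2/11·R2.
R3 ← R3 + 161/11·R2.
R4 ← R4 − 74/11·R2.
R3 ← R3 / (4759/78).
R1 ← R1 − 86/39·R3.
R2 ← R2 − 283/78·R3.
R4 ← R4 + 842/39·R3.
R4 ← R4 / (-21078/4759).
R1 ← R1 − 3385/4759·R4.
R2 ← R2 + 1652/4759·R4.
R3 ← R3 + 705/4759·R4.
Reading off the reduced rows gives a = -5, b = 0, c = 1, d = 6.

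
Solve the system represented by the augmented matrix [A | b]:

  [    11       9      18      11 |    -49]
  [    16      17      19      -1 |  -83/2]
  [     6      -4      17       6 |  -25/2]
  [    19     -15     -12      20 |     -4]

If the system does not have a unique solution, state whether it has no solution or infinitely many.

x_1 = 0, x_2 = -2, x_3 = -1/2, x_4 = -2

Row-reduce the augmented matrix:
R1 ← R1 / (11).
R2 ← R2 − 16·R1.
R3 ← R3 − 6·R1.
R4 ← R4 − 19·R1.
R2 ← R2 / (43/11).
R1 ← R1 − 9/11·R2.
R3 ← R3 + 98/11·R2.
R4 ← R4 + 336/11·R2.
R3 ← R3 / (-395/43).
R1 ← R1 − 135/43·R3.
R2 ← R2 + 79/43·R3.
R4 ← R4 + 4266/43·R3.
R4 ← R4 / (1433/5).
R1 ← R1 + 686/79·R4.
R2 ← R2 − 17/5·R4.
R3 ← R3 − 1666/395·R4.
Reading off the reduced rows gives x_1 = 0, x_2 = -2, x_3 = -1/2, x_4 = -2.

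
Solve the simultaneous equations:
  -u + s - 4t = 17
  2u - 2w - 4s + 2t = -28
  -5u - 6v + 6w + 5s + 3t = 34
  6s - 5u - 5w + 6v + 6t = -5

Row-reduce:
R1 ← R1 / (-1).
R2 ← R2 − 2·R1.
R3 ← R3 + 5·R1.
R4 ← R4 + 5·R1.
Swap R2 and R3.
R2 ← R2 / (-6).
R4 ← R4 − 6·R2.
R3 ← R3 / (-2).
R2 ← R2 + 1·R3.
R4 ← R4 − 1·R3.
R4 ← R4 / (46).
R1 ← R1 − 4·R4.
R2 ← R2 + 5/6·R4.
R3 ← R3 − 3·R4.
Rank is 4 with 5 unknowns, leaving s free.

infinitely many solutions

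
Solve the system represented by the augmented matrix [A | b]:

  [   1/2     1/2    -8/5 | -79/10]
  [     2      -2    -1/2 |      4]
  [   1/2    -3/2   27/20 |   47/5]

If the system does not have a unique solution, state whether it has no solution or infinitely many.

no solution

Row-reduce:
R1 ← R1 / (1/2).
R2 ← R2 − 2·R1.
R3 ← R3 − 1/2·R1.
R2 ← R2 / (-4).
R1 ← R1 − 1·R2.
R3 ← R3 + 2·R2.
Row 3 reduces to 0 = -1/2, a contradiction. The system is inconsistent.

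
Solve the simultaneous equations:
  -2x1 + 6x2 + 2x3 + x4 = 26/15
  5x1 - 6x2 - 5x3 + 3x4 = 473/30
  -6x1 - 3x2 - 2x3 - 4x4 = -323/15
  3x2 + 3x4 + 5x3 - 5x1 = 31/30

x1 = 3/2, x2 = 2/5, x3 = -1/3, x4 = 3

Row-reduce the augmented matrix:
R1 ← R1 / (-2).
R2 ← R2 − 5·R1.
R3 ← R3 + 6·R1.
R4 ← R4 + 5·R1.
R2 ← R2 / (9).
R1 ← R1 + 3·R2.
R3 ← R3 + 21·R2.
R4 ← R4 + 12·R2.
R3 ← R3 / (-8).
R1 ← R1 + 1·R3.
R4 ← R4 / (47/6).
R1 ← R1 − 29/48·R4.
R2 ← R2 − 11/18·R4.
R3 ← R3 + 35/48·R4.
Reading off the reduced rows gives x1 = 3/2, x2 = 2/5, x3 = -1/3, x4 = 3.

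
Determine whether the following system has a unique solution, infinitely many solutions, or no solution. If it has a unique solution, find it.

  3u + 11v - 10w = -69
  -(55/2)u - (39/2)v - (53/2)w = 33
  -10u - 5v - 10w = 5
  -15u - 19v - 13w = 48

no solution

Row-reduce:
R1 ← R1 / (3).
R2 ← R2 + 55/2·R1.
R3 ← R3 + 10·R1.
R4 ← R4 + 15·R1.
R2 ← R2 / (244/3).
R1 ← R1 − 11/3·R2.
R3 ← R3 − 95/3·R2.
R4 ← R4 − 36·R2.
R3 ← R3 / (1305/488).
R1 ← R1 − 973/488·R3.
R2 ← R2 + 709/488·R3.
R4 ← R4 + 1305/122·R3.
Row 4 reduces to 0 = 2, a contradiction. The system is inconsistent.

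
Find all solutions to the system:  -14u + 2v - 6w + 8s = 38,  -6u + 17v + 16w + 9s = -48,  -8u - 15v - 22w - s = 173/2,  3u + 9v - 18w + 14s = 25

no solution

Row-reduce:
R1 ← R1 / (-14).
R2 ← R2 + 6·R1.
R3 ← R3 + 8·R1.
R4 ← R4 − 3·R1.
R2 ← R2 / (113/7).
R1 ← R1 + 1/7·R2.
R3 ← R3 + 113/7·R2.
R4 ← R4 − 66/7·R2.
Swap R3 and R4.
R3 ← R3 / (-3405/113).
R1 ← R1 − 67/113·R3.
R2 ← R2 − 130/113·R3.
Row 4 reduces to 0 = 1/2, a contradiction. The system is inconsistent.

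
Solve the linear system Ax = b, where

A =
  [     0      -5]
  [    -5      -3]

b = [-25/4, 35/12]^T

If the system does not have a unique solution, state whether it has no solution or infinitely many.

Row-reduce the augmented matrix:
Swap R1 and R2.
R1 ← R1 / (-5).
R2 ← R2 / (-5).
R1 ← R1 − 3/5·R2.
Reading off the reduced rows gives x_1 = -4/3, x_2 = 5/4.

x_1 = -4/3, x_2 = 5/4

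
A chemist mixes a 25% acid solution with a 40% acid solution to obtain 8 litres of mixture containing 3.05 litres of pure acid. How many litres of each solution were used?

Let a = litres of solution A, b = litres of solution B.
  a + b = 8
  (1/4)a + (2/5)b = 61/20
Row-reduce the augmented matrix:
R2 ← R2 − 1/4·R1.
R2 ← R2 / (3/20).
R1 ← R1 − 1·R2.
Reading off the reduced rows gives a = 1, b = 7.

litres of solution A: 1, litres of solution B: 7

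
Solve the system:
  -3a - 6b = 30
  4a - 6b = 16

Row-reduce the augmented matrix:
R1 ← R1 / (-3).
R2 ← R2 − 4·R1.
R2 ← R2 / (-14).
R1 ← R1 − 2·R2.
Reading off the reduced rows gives a = -2, b = -4.

a = -2, b = -4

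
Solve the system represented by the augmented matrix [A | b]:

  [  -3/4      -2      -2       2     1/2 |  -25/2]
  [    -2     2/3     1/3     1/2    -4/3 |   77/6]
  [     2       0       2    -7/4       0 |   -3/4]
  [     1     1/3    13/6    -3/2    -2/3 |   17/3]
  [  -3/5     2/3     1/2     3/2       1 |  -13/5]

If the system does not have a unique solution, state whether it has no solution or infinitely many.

infinitely many solutions

Row-reduce:
R1 ← R1 / (-3/4).
R2 ← R2 + 2·R1.
R3 ← R3 − 2·R1.
R4 ← R4 − 1·R1.
R5 ← R5 + 3/5·R1.
R2 ← R2 / (6).
R1 ← R1 − 8/3·R2.
R3 ← R3 + 16/3·R2.
R4 ← R4 + 7/3·R2.
R5 ← R5 − 34/15·R2.
R3 ← R3 / (46/27).
R1 ← R1 − 4/27·R3.
R2 ← R2 − 17/18·R3.
R4 ← R4 − 46/27·R3.
R5 ← R5 + 11/270·R3.
Swap R4 and R5.
R4 ← R4 / (9433/5520).
R1 ← R1 + 21/46·R4.
R2 ← R2 + 151/368·R4.
R3 ← R3 + 77/184·R4.
Rank is 4 with 5 unknowns, leaving x_5 free.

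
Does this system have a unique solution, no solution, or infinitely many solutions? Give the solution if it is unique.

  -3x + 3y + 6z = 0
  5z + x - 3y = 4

infinitely many solutions

Row-reduce:
R1 ← R1 / (-3).
R2 ← R2 − 1·R1.
R2 ← R2 / (-2).
R1 ← R1 + 1·R2.
Rank is 2 with 3 unknowns, leaving z free.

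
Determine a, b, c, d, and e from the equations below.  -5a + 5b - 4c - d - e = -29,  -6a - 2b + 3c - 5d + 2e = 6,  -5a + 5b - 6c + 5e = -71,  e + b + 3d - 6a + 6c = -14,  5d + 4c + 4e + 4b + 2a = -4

a = 5, b = 2, c = 6, d = -6, e = -4

Row-reduce the augmented matrix:
R1 ← R1 / (-5).
R2 ← R2 + 6·R1.
R3 ← R3 + 5·R1.
R4 ← R4 + 6·R1.
R5 ← R5 − 2·R1.
R2 ← R2 / (-8).
R1 ← R1 + 1·R2.
R4 ← R4 + 5·R2.
R5 ← R5 − 6·R2.
R3 ← R3 / (-2).
R1 ← R1 + 7/40·R3.
R2 ← R2 + 39/40·R3.
R4 ← R4 − 237/40·R3.
R5 ← R5 − 33/4·R3.
R4 ← R4 / (763/80).
R1 ← R1 − 47/80·R4.
R2 ← R2 + 1/80·R4.
R3 ← R3 + 1/2·R4.
R5 ← R5 − 47/8·R4.
R5 ← R5 / (15014/763).
R1 ← R1 + 1398/763·R5.
R2 ← R2 + 2519/763·R5.
R3 ← R3 + 1570/763·R5.
R4 ← R4 − 1438/763·R5.
Reading off the reduced rows gives a = 5, b = 2, c = 6, d = -6, e = -4.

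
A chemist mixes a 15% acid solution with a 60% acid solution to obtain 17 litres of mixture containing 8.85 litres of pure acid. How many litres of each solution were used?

litres of solution A: 3, litres of solution B: 14

Let a = litres of solution A, b = litres of solution B.
  b + a = 17
  (3/20)a + (3/5)b = 177/20
Row-reduce the augmented matrix:
R2 ← R2 − 3/20·R1.
R2 ← R2 / (9/20).
R1 ← R1 − 1·R2.
Reading off the reduced rows gives a = 3, b = 14.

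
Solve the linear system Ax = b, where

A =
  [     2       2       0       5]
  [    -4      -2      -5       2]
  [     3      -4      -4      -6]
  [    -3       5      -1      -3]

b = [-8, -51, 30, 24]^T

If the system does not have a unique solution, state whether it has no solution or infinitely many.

x_1 = 6, x_2 = 5, x_3 = 1, x_4 = -6

Row-reduce the augmented matrix:
R1 ← R1 / (2).
R2 ← R2 + 4·R1.
R3 ← R3 − 3·R1.
R4 ← R4 + 3·R1.
R2 ← R2 / (2).
R1 ← R1 − 1·R2.
R3 ← R3 + 7·R2.
R4 ← R4 − 8·R2.
R3 ← R3 / (-43/2).
R1 ← R1 − 5/2·R3.
R2 ← R2 + 5/2·R3.
R4 ← R4 − 19·R3.
R4 ← R4 / (-1575/86).
R1 ← R1 + 8/43·R4.
R2 ← R2 − 231/86·R4.
R3 ← R3 + 57/43·R4.
Reading off the reduced rows gives x_1 = 6, x_2 = 5, x_3 = 1, x_4 = -6.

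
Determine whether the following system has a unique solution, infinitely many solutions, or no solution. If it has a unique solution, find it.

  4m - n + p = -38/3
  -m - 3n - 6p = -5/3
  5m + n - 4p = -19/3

Row-reduce the augmented matrix:
R1 ← R1 / (4).
R2 ← R2 + 1·R1.
R3 ← R3 − 5·R1.
R2 ← R2 / (-13/4).
R1 ← R1 + 1/4·R2.
R3 ← R3 − 9/4·R2.
R3 ← R3 / (-120/13).
R1 ← R1 − 9/13·R3.
R2 ← R2 − 23/13·R3.
Reading off the reduced rows gives m = -7/3, n = 8/3, p = -2/3.

m = -7/3, n = 8/3, p = -2/3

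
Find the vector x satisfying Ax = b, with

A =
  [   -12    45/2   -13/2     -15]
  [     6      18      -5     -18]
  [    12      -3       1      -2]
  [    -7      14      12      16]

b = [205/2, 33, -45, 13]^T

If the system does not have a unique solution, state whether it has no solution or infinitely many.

Row-reduce:
R1 ← R1 / (-12).
R2 ← R2 − 6·R1.
R3 ← R3 − 12·R1.
R4 ← R4 + 7·R1.
R2 ← R2 / (117/4).
R1 ← R1 + 15/8·R2.
R3 ← R3 − 39/2·R2.
R4 ← R4 − 7/8·R2.
Swap R3 and R4.
R3 ← R3 / (417/26).
R1 ← R1 − 1/78·R3.
R2 ← R2 + 11/39·R3.
Row 4 reduces to 0 = 4/3, a contradiction. The system is inconsistent.

no solution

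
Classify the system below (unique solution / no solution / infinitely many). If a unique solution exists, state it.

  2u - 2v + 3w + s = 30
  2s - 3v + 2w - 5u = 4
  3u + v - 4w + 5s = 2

infinitely many solutions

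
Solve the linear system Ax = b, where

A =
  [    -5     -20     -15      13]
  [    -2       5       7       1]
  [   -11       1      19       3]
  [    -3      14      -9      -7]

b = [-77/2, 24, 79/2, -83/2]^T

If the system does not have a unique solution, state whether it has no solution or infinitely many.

x_1 = 5/2, x_2 = 1, x_3 = 3, x_4 = 3

Row-reduce the augmented matrix:
R1 ← R1 / (-5).
R2 ← R2 + 2·R1.
R3 ← R3 + 11·R1.
R4 ← R4 + 3·R1.
R2 ← R2 / (13).
R1 ← R1 − 4·R2.
R3 ← R3 − 45·R2.
R4 ← R4 − 26·R2.
R3 ← R3 / (7).
R1 ← R1 + 1·R3.
R2 ← R2 − 1·R3.
R4 ← R4 + 26·R3.
R4 ← R4 / (-1662/35).
R1 ← R1 + 1314/455·R4.
R2 ← R2 − 44/35·R4.
R3 ← R3 + 719/455·R4.
Reading off the reduced rows gives x_1 = 5/2, x_2 = 1, x_3 = 3, x_4 = 3.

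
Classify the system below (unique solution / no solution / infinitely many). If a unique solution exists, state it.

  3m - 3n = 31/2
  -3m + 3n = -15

no solution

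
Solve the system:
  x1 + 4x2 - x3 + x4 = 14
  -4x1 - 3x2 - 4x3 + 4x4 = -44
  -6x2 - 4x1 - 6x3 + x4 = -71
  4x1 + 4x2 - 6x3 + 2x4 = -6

x1 = 3, x2 = 4, x3 = 6, x4 = 1

Row-reduce the augmented matrix:
R2 ← R2 + 4·R1.
R3 ← R3 + 4·R1.
R4 ← R4 − 4·R1.
R2 ← R2 / (13).
R1 ← R1 − 4·R2.
R3 ← R3 − 10·R2.
R4 ← R4 + 12·R2.
R3 ← R3 / (-50/13).
R1 ← R1 − 19/13·R3.
R2 ← R2 + 8/13·R3.
R4 ← R4 + 122/13·R3.
R4 ← R4 / (41/5).
R1 ← R1 + 19/10·R4.
R2 ← R2 − 4/5·R4.
R3 ← R3 − 3/10·R4.
Reading off the reduced rows gives x1 = 3, x2 = 4, x3 = 6, x4 = 1.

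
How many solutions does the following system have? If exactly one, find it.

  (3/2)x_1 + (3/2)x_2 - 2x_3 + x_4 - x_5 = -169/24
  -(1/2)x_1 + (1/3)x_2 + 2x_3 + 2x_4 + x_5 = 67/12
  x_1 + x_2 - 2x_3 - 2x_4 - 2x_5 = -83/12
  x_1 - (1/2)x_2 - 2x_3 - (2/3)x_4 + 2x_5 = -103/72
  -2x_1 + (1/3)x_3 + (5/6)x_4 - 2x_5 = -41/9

Row-reduce the augmented matrix:
R1 ← R1 / (3/2).
R2 ← R2 + 1/2·R1.
R3 ← R3 − 1·R1.
R4 ← R4 − 1·R1.
R5 ← R5 + 2·R1.
R2 ← R2 / (5/6).
R1 ← R1 − 1·R2.
R4 ← R4 + 3/2·R2.
R5 ← R5 − 2·R2.
R3 ← R3 / (-2/3).
R1 ← R1 + 44/15·R3.
R2 ← R2 − 8/5·R3.
R4 ← R4 − 26/15·R3.
R5 ← R5 + 83/15·R3.
R4 ← R4 / (-61/15).
R1 ← R1 − 48/5·R4.
R2 ← R2 + 18/5·R4.
R3 ← R3 − 4·R4.
R5 ← R5 − 187/10·R4.
R5 ← R5 / (1459/183).
R1 ← R1 − 326/61·R5.
R2 ← R2 + 168/61·R5.
R3 ← R3 − 146/61·R5.
R4 ← R4 + 6/61·R5.
Reading off the reduced rows gives x_1 = 1, x_2 = -1/4, x_3 = 3, x_4 = -2/3, x_5 = 3/2.

x_1 = 1, x_2 = -1/4, x_3 = 3, x_4 = -2/3, x_5 = 3/2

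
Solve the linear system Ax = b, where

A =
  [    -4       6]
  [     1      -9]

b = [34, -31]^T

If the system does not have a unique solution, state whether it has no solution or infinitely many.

Row-reduce the augmented matrix:
R1 ← R1 / (-4).
R2 ← R2 − 1·R1.
R2 ← R2 / (-15/2).
R1 ← R1 + 3/2·R2.
Reading off the reduced rows gives x_1 = -4, x_2 = 3.

x_1 = -4, x_2 = 3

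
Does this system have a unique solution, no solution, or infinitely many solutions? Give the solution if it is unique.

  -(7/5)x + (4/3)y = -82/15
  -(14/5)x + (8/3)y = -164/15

Row-reduce:
R1 ← R1 / (-7/5).
R2 ← R2 + 14/5·R1.
Rank is 1 with 2 unknowns, leaving y free.

infinitely many solutions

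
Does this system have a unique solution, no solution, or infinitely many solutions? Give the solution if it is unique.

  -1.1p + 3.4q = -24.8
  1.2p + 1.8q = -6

Row-reduce the augmented matrix:
R1 ← R1 / (-11/10).
R2 ← R2 − 6/5·R1.
R2 ← R2 / (303/55).
R1 ← R1 + 34/11·R2.
Reading off the reduced rows gives p = 4, q = -6.

p = 4, q = -6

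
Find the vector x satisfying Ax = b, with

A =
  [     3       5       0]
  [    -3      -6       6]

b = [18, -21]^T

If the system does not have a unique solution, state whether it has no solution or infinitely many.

infinitely many solutions

Row-reduce:
R1 ← R1 / (3).
R2 ← R2 + 3·R1.
R2 ← R2 / (-1).
R1 ← R1 − 5/3·R2.
Rank is 2 with 3 unknowns, leaving x_3 free.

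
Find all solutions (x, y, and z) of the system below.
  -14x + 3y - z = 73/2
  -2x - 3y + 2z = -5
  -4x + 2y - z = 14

Row-reduce:
R1 ← R1 / (-14).
R2 ← R2 + 2·R1.
R3 ← R3 + 4·R1.
R2 ← R2 / (-24/7).
R1 ← R1 + 3/14·R2.
R3 ← R3 − 8/7·R2.
Row 3 reduces to 0 = 1/6, a contradiction. The system is inconsistent.

no solution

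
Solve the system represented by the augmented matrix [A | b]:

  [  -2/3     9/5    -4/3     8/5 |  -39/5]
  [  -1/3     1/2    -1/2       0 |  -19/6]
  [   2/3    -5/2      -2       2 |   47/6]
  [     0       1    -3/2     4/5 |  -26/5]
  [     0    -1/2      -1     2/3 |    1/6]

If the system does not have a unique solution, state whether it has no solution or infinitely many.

Row-reduce:
R1 ← R1 / (-2/3).
R2 ← R2 + 1/3·R1.
R3 ← R3 − 2/3·R1.
R2 ← R2 / (-2/5).
R1 ← R1 + 27/10·R2.
R3 ← R3 + 7/10·R2.
R4 ← R4 − 1·R2.
R5 ← R5 + 1/2·R2.
R3 ← R3 / (-29/8).
R1 ← R1 − 7/8·R3.
R2 ← R2 + 5/12·R3.
R4 ← R4 + 13/12·R3.
R5 ← R5 + 29/24·R3.
R4 ← R4 / (-1172/435).
R1 ← R1 − 122/29·R4.
R2 ← R2 − 124/87·R4.
R3 ← R3 + 40/29·R4.
Row 5 reduces to 0 = -1/3, a contradiction. The system is inconsistent.

no solution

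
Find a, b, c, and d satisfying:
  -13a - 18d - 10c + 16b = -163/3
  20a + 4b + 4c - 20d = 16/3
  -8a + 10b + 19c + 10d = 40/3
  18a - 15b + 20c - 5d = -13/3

Row-reduce the augmented matrix:
R1 ← R1 / (-13).
R2 ← R2 − 20·R1.
R3 ← R3 + 8·R1.
R4 ← R4 − 18·R1.
R2 ← R2 / (372/13).
R1 ← R1 + 16/13·R2.
R3 ← R3 − 2/13·R2.
R4 ← R4 − 93/13·R2.
R3 ← R3 / (2345/93).
R1 ← R1 − 26/93·R3.
R2 ← R2 + 37/93·R3.
R4 ← R4 − 9·R3.
R4 ← R4 / (-60066/2345).
R1 ← R1 + 2118/2345·R4.
R2 ← R2 + 3119/2345·R4.
R3 ← R3 − 1984/2345·R4.
Reading off the reduced rows gives a = 3, b = 2, c = -2/3, d = 3.

a = 3, b = 2, c = -2/3, d = 3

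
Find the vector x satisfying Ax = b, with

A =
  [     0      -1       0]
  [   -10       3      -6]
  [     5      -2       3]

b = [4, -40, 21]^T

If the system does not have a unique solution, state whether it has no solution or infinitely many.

Row-reduce:
Swap R1 and R2.
R1 ← R1 / (-10).
R3 ← R3 − 5·R1.
R2 ← R2 / (-1).
R1 ← R1 + 3/10·R2.
R3 ← R3 + 1/2·R2.
Row 3 reduces to 0 = -1, a contradiction. The system is inconsistent.

no solution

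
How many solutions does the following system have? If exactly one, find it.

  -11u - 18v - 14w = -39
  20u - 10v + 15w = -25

Row-reduce:
R1 ← R1 / (-11).
R2 ← R2 − 20·R1.
R2 ← R2 / (-470/11).
R1 ← R1 − 18/11·R2.
Rank is 2 with 3 unknowns, leaving w free.

infinitely many solutions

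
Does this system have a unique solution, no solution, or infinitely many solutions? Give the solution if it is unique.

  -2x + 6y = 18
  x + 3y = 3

x = -3, y = 2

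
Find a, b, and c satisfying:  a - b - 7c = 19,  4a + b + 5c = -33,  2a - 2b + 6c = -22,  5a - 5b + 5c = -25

a = -4, b = -2, c = -3

Row-reduce the augmented matrix:
R2 ← R2 − 4·R1.
R3 ← R3 − 2·R1.
R4 ← R4 − 5·R1.
R2 ← R2 / (5).
R1 ← R1 + 1·R2.
R3 ← R3 / (20).
R1 ← R1 + 2/5·R3.
R2 ← R2 − 33/5·R3.
R4 ← R4 − 40·R3.
R4 reduces to 0 = 0, so the extra equation is consistent.
Reading off the reduced rows gives a = -4, b = -2, c = -3.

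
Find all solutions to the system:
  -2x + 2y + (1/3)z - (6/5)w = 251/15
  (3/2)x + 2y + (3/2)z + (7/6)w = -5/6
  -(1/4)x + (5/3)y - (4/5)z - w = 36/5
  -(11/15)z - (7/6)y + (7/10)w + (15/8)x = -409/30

no solution

Row-reduce:
R1 ← R1 / (-2).
R2 ← R2 − 3/2·R1.
R3 ← R3 + 1/4·R1.
R4 ← R4 − 15/8·R1.
R2 ← R2 / (7/2).
R1 ← R1 + 1·R2.
R3 ← R3 − 17/12·R2.
R4 ← R4 − 17/24·R2.
R3 ← R3 / (-31/20).
R1 ← R1 − 1/3·R3.
R2 ← R2 − 1/2·R3.
R4 ← R4 + 31/40·R3.
Row 4 reduces to 0 = -1/2, a contradiction. The system is inconsistent.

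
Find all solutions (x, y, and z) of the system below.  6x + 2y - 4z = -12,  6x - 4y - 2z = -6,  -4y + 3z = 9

x = 0, y = 0, z = 3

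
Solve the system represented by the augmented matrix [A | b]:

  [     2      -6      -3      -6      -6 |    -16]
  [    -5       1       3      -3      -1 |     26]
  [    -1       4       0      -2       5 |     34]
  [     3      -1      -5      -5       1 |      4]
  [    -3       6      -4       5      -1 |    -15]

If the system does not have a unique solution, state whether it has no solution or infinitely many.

Row-reduce the augmented matrix:
R1 ← R1 / (2).
R2 ← R2 + 5·R1.
R3 ← R3 + 1·R1.
R4 ← R4 − 3·R1.
R5 ← R5 + 3·R1.
R2 ← R2 / (-14).
R1 ← R1 + 3·R2.
R3 ← R3 − 1·R2.
R4 ← R4 − 8·R2.
R5 ← R5 + 3·R2.
R3 ← R3 / (-51/28).
R1 ← R1 + 15/28·R3.
R2 ← R2 − 9/28·R3.
R4 ← R4 + 43/14·R3.
R5 ← R5 + 211/28·R3.
R4 ← R4 / (220/51).
R1 ← R1 − 46/17·R4.
R2 ← R2 − 3/17·R4.
R3 ← R3 − 176/51·R4.
R5 ← R5 − 1319/51·R4.
R5 ← R5 / (-145/22).
R1 ← R1 − 6/11·R5.
R2 ← R2 − 29/22·R5.
R4 ← R4 + 3/22·R5.
Reading off the reduced rows gives x_1 = 1, x_2 = 5, x_3 = 4, x_4 = -5, x_5 = 1.

x_1 = 1, x_2 = 5, x_3 = 4, x_4 = -5, x_5 = 1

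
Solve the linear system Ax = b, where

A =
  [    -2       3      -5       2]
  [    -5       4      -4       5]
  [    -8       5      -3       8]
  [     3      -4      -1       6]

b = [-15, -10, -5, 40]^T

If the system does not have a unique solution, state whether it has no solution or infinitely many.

infinitely many solutions

Row-reduce:
R1 ← R1 / (-2).
R2 ← R2 + 5·R1.
R3 ← R3 + 8·R1.
R4 ← R4 − 3·R1.
R2 ← R2 / (-7/2).
R1 ← R1 + 3/2·R2.
R3 ← R3 + 7·R2.
R4 ← R4 − 1/2·R2.
Swap R3 and R4.
R3 ← R3 / (-51/7).
R1 ← R1 + 8/7·R3.
R2 ← R2 + 17/7·R3.
Rank is 3 with 4 unknowns, leaving x_4 free.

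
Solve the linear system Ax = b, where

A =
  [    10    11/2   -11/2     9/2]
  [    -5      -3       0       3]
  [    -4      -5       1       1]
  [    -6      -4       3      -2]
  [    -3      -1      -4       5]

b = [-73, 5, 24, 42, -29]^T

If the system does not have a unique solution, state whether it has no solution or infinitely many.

Row-reduce:
R1 ← R1 / (10).
R2 ← R2 + 5·R1.
R3 ← R3 + 4·R1.
R4 ← R4 + 6·R1.
R5 ← R5 + 3·R1.
R2 ← R2 / (-1/4).
R1 ← R1 − 11/20·R2.
R3 ← R3 + 14/5·R2.
R4 ← R4 + 7/10·R2.
R5 ← R5 − 13/20·R2.
R3 ← R3 / (148/5).
R1 ← R1 + 33/5·R3.
R2 ← R2 − 11·R3.
R4 ← R4 − 37/5·R3.
R5 ← R5 + 64/5·R3.
Swap R4 and R5.
R4 ← R4 / (-156/37).
R1 ← R1 + 18/37·R4.
R2 ← R2 + 7/37·R4.
R3 ← R3 + 70/37·R4.
Row 5 reduces to 0 = -1/2, a contradiction. The system is inconsistent.

no solution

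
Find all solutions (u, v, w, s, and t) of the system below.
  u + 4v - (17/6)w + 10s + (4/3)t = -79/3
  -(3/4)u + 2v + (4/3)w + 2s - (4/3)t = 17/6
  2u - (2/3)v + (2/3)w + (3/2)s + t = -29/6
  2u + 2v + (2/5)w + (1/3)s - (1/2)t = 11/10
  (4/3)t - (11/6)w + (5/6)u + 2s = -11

no solution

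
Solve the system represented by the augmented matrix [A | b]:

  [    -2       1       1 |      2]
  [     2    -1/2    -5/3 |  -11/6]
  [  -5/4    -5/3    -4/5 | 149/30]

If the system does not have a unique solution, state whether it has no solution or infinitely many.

x_1 = -2, x_2 = -1, x_3 = -1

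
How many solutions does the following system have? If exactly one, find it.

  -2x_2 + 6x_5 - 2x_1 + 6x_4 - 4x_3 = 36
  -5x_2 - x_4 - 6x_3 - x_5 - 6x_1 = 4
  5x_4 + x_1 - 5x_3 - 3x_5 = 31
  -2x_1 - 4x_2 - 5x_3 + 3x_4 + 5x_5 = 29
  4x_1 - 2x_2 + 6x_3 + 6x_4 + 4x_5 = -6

x_1 = 2, x_2 = 2, x_3 = -5, x_4 = 2, x_5 = 2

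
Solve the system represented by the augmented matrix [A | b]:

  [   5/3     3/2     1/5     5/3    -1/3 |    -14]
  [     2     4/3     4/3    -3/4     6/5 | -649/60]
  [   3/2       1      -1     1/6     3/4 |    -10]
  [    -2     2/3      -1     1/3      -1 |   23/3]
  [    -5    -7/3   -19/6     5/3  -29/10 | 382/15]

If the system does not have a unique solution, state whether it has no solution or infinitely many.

infinitely many solutions

Row-reduce:
R1 ← R1 / (5/3).
R2 ← R2 − 2·R1.
R3 ← R3 − 3/2·R1.
R4 ← R4 + 2·R1.
R5 ← R5 + 5·R1.
R2 ← R2 / (-7/15).
R1 ← R1 − 9/10·R2.
R3 ← R3 + 7/20·R2.
R4 ← R4 − 37/15·R2.
R5 ← R5 − 13/6·R2.
R3 ← R3 / (-2).
R1 ← R1 − 78/35·R3.
R2 ← R2 + 82/35·R3.
R4 ← R4 − 527/105·R3.
R5 ← R5 − 527/210·R3.
R4 ← R4 / (-20911/2016).
R1 ← R1 + 391/112·R4.
R2 ← R2 − 1693/336·R4.
R3 ← R3 + 35/96·R4.
R5 ← R5 + 20911/4032·R4.
Rank is 4 with 5 unknowns, leaving x_5 free.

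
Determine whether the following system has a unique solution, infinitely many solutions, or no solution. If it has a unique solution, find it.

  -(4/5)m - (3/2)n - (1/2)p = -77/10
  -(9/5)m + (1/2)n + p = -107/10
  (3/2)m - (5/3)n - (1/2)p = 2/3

m = 4, n = 5, p = -6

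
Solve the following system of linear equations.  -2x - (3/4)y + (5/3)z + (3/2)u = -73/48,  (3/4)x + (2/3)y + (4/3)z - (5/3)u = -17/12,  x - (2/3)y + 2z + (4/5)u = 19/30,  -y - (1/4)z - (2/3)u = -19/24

Row-reduce the augmented matrix:
R1 ← R1 / (-2).
R2 ← R2 − 3/4·R1.
R3 ← R3 − 1·R1.
R2 ← R2 / (37/96).
R1 ← R1 − 3/8·R2.
R3 ← R3 + 25/24·R2.
R4 ← R4 + 1·R2.
R3 ← R3 / (902/111).
R1 ← R1 + 304/111·R3.
R2 ← R2 − 188/37·R3.
R4 ← R4 − 715/148·R3.
R4 ← R4 / (-659/246).
R1 ← R1 + 1076/6765·R4.
R2 ← R2 + 4438/2255·R4.
R3 ← R3 + 398/2255·R4.
Reading off the reduced rows gives x = 1, y = 1/4, z = -1/2, u = 1.

x = 1, y = 1/4, z = -1/2, u = 1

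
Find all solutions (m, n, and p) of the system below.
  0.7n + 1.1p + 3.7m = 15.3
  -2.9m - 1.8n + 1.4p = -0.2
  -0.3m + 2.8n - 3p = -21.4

m = 4, n = -4, p = 3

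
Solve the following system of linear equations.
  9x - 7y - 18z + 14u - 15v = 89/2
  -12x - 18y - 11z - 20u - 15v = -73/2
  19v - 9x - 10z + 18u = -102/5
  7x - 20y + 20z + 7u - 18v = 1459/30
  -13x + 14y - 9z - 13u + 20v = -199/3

Row-reduce the augmented matrix:
R1 ← R1 / (9).
R2 ← R2 + 12·R1.
R3 ← R3 + 9·R1.
R4 ← R4 − 7·R1.
R5 ← R5 + 13·R1.
R2 ← R2 / (-82/3).
R1 ← R1 + 7/9·R2.
R3 ← R3 + 7·R2.
R4 ← R4 + 131/9·R2.
R5 ← R5 − 35/9·R2.
R3 ← R3 / (-1561/82).
R1 ← R1 + 247/246·R3.
R2 ← R2 − 105/82·R3.
R4 ← R4 − 12949/246·R3.
R5 ← R5 + 9835/246·R3.
R4 ← R4 / (403903/4683).
R1 ← R1 + 526/4683·R4.
R2 ← R2 − 496/223·R4.
R3 ← R3 + 2652/1561·R4.
R5 ← R5 + 40735/669·R4.
R5 ← R5 / (48985/403903).
R1 ← R1 + 521749/403903·R5.
R2 ← R2 − 367856/403903·R5.
R3 ← R3 − 6355/23759·R5.
R4 ← R4 − 225487/403903·R5.
Reading off the reduced rows gives x = 4/3, y = 1/2, z = 1/2, u = 3/2, v = -8/5.

x = 4/3, y = 1/2, z = 1/2, u = 3/2, v = -8/5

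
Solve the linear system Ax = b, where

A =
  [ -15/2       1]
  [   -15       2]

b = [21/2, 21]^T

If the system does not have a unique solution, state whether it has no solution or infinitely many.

infinitely many solutions

Row-reduce:
R1 ← R1 / (-15/2).
R2 ← R2 + 15·R1.
Rank is 1 with 2 unknowns, leaving x_2 free.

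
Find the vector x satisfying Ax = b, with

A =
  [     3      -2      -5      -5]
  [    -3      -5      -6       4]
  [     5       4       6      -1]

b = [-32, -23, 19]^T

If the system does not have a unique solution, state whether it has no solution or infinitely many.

Row-reduce:
R1 ← R1 / (3).
R2 ← R2 + 3·R1.
R3 ← R3 − 5·R1.
R2 ← R2 / (-7).
R1 ← R1 + 2/3·R2.
R3 ← R3 − 22/3·R2.
R3 ← R3 / (59/21).
R1 ← R1 + 13/21·R3.
R2 ← R2 − 11/7·R3.
Rank is 3 with 4 unknowns, leaving x_4 free.

infinitely many solutions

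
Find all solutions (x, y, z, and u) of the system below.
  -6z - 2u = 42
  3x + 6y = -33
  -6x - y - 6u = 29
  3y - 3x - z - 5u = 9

x = -1, y = -5, z = -6, u = -3

Row-reduce the augmented matrix:
Swap R1 and R2.
R1 ← R1 / (3).
R3 ← R3 + 6·R1.
R4 ← R4 + 3·R1.
Swap R2 and R3.
R2 ← R2 / (11).
R1 ← R1 − 2·R2.
R4 ← R4 − 9·R2.
R3 ← R3 / (-6).
R4 ← R4 + 1·R3.
R4 ← R4 / (8/33).
R1 ← R1 − 12/11·R4.
R2 ← R2 + 6/11·R4.
R3 ← R3 − 1/3·R4.
Reading off the reduced rows gives x = -1, y = -5, z = -6, u = -3.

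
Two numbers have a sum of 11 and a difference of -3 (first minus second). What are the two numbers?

first number: 4, second number: 7

Let x = first number, y = second number.
  x + y = 11
  x - y = -3
Row-reduce the augmented matrix:
R2 ← R2 − 1·R1.
R2 ← R2 / (-2).
R1 ← R1 − 1·R2.
Reading off the reduced rows gives x = 4, y = 7.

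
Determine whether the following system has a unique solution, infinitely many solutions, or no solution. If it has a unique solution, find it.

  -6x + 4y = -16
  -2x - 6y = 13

Row-reduce the augmented matrix:
R1 ← R1 / (-6).
R2 ← R2 + 2·R1.
R2 ← R2 / (-22/3).
R1 ← R1 + 2/3·R2.
Reading off the reduced rows gives x = 1, y = -5/2.

x = 1, y = -5/2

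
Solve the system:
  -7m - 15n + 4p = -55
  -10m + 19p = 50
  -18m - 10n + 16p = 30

m = -5, n = 6, p = 0

Row-reduce the augmented matrix:
R1 ← R1 / (-7).
R2 ← R2 + 10·R1.
R3 ← R3 + 18·R1.
R2 ← R2 / (150/7).
R1 ← R1 − 15/7·R2.
R3 ← R3 − 200/7·R2.
R3 ← R3 / (-12).
R1 ← R1 + 19/10·R3.
R2 ← R2 − 31/50·R3.
Reading off the reduced rows gives m = -5, n = 6, p = 0.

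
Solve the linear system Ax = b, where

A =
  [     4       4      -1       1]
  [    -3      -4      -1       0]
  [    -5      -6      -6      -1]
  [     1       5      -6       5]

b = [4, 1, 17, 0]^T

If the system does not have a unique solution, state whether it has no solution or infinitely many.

x_1 = 2, x_2 = -1, x_3 = -3, x_4 = -3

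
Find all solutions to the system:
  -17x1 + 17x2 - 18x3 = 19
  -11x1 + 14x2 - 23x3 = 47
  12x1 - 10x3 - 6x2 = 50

Row-reduce:
R1 ← R1 / (-17).
R2 ← R2 + 11·R1.
R3 ← R3 − 12·R1.
R2 ← R2 / (3).
R1 ← R1 + 1·R2.
R3 ← R3 − 6·R2.
Row 3 reduces to 0 = -6, a contradiction. The system is inconsistent.

no solution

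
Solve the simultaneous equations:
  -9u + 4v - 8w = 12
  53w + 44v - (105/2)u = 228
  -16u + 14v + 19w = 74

infinitely many solutions

Row-reduce:
R1 ← R1 / (-9).
R2 ← R2 + 105/2·R1.
R3 ← R3 + 16·R1.
R2 ← R2 / (62/3).
R1 ← R1 + 4/9·R2.
R3 ← R3 − 62/9·R2.
Rank is 2 with 3 unknowns, leaving w free.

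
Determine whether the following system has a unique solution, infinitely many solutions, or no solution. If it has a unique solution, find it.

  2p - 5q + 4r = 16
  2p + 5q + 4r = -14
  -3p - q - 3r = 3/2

p = 1/2, q = -3, r = 0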